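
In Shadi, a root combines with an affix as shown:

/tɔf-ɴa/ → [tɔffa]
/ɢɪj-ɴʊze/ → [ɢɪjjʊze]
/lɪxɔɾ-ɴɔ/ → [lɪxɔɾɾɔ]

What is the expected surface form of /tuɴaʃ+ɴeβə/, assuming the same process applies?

[tuɴaʃʃeβə]

The data show progressive total assimilation (/ɴ/ → [f] after /f/; /ɴ/ → [j] after /j/; /ɴ/ → [ɾ] after /ɾ/): in every case the target segment becomes identical to its preceding neighbour, copying more than a single feature.
/ɴ/ is the segment targeted by the rule; it sits immediately after /ʃ/, so it assimilates completely and surfaces as [ʃ].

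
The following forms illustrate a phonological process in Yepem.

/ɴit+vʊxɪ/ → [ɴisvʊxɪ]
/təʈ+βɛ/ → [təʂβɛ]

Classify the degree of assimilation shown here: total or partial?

partial assimilation

Comparing underlying and surface forms, /t/ → [s] is the alternation; the neighbouring /v/ is constant.
The change stop → fricative matches the manner of the following /v/, identifying this as manner assimilation.
Place and voice are unchanged, so the assimilation is partial, not total.
The same holds elsewhere in the data: /ʈ/ → [ʂ] before /β/ (stop → fricative, matching a fricative) — only manner changes, and always toward the following segment.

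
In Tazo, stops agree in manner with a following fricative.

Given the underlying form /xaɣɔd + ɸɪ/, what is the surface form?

[xaɣɔzɸɪ]

/d/ is a voiced alveolar stop. The following trigger /ɸ/ is a fricative, so /d/ must become a fricative as well.
Changing only its manner to fricative gives [z] — the voiced alveolar fricative.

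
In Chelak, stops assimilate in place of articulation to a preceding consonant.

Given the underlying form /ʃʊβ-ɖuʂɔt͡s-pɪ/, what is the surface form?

[ʃʊβbuʂɔt͡stɪ]

/ɖ/ is a voiced retroflex stop. The preceding trigger /β/ is bilabial, so /ɖ/ must become bilabial as well.
Changing only its place to bilabial gives [b] — the voiced bilabial stop.
At the second juncture, /p/ likewise becomes [t] adjacent to /t͡s/.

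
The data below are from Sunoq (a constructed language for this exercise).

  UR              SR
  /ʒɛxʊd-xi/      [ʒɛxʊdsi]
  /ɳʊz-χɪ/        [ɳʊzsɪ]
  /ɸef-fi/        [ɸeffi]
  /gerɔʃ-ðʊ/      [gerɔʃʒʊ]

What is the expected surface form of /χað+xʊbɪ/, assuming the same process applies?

The data show progressive place assimilation: /x/ → [s] after /d/; /χ/ → [s] after /z/; /ð/ → [ʒ] after /ʃ/. In each pair only place changes, matching the preceding consonant, while manner and voice stay constant.
Nothing changes in [ɸeffi]: there the adjacent consonants already agree in place (/f/ and /f/ are both labiodental), so this form is consistent with the same rule.
/x/ is a voiceless velar fricative. The preceding trigger /ð/ is dental, so /x/ must become dental as well.
A voiceless dental fricative is [θ], so the surface segment is [θ].

[χaðθʊbɪ]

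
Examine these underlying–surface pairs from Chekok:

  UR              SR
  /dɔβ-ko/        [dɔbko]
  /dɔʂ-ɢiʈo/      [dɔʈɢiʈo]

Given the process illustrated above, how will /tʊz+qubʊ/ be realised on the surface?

[tʊdqubʊ]

The data show regressive manner assimilation: /β/ → [b] before /k/; /ʂ/ → [ʈ] before /ɢ/. In each pair only manner changes, matching the following consonant, while place and voice stay constant.
The rule targets /z/ (voiced alveolar fricative), which sits before the trigger /q/ (stop).
The voiced alveolar stop is [d], so /z/ → [d].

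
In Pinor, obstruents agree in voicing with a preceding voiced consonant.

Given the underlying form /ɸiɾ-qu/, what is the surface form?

[ɸiɾɢu]

/q/ is a voiceless uvular stop. The preceding trigger /ɾ/ is voiced, so /q/ must become voiced as well.
The voiced uvular stop is [ɢ], so /q/ → [ɢ].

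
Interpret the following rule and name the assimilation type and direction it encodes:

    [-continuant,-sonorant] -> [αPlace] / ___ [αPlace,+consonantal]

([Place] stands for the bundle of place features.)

The rule copies the place features (abbreviated [Place]) from the environment onto the target, so the assimilating feature is place.
The conditioning segment sits to the right of the focus bar, meaning the trigger follows the segment that changes — regressive assimilation.

regressive place assimilation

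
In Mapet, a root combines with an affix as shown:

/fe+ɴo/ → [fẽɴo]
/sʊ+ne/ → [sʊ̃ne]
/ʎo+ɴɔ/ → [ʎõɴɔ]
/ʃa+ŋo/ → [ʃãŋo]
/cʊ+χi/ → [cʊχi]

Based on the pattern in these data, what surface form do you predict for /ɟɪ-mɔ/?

[ɟɪ̃mɔ]

The data show regressive nasality assimilation (vowel nasalisation): /e/ → [ẽ] before /ɴ/; /ʊ/ → [ʊ̃] before /n/; /o/ → [õ] before /ɴ/; /a/ → [ã] before /ŋ/ — a vowel is nasalised by an immediately following nasal consonant.
No change occurs in [cʊχi] because the vowel at the boundary is adjacent to an oral consonant, not a nasal (/ʊ/ next to /χ/).
/ɪ/ sits next to the nasal /m/ and is therefore nasalised to [ɪ̃].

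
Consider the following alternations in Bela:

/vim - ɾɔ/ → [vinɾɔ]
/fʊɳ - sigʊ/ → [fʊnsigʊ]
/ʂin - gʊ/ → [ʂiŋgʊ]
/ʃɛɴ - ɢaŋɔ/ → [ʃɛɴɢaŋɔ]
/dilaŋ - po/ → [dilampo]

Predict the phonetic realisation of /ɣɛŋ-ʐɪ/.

The data show regressive place assimilation: /m/ → [n] before /ɾ/; /ɳ/ → [n] before /s/; /n/ → [ŋ] before /g/; /ŋ/ → [m] before /p/. In each pair only place changes, matching the following consonant, while manner and voice stay constant.
Nothing changes in [ʃɛɴɢaŋɔ]: there the adjacent consonants already agree in place (/ɴ/ and /ɢ/ are both uvular), so this form is consistent with the same rule.
/ŋ/ is a voiced velar nasal. The following trigger /ʐ/ is retroflex, so /ŋ/ must become retroflex as well.
A voiced retroflex nasal is [ɳ], so the surface segment is [ɳ].

[ɣɛɳʐɪ]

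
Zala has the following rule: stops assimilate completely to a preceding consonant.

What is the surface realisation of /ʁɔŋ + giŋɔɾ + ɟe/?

[ʁɔŋŋiŋɔɾɾe]

/g/ is the segment targeted by the rule; it sits immediately after /ŋ/, so it assimilates completely and surfaces as [ŋ].
The same rule applies at the second boundary: /ɟ/ → [ɾ] next to /ɾ/.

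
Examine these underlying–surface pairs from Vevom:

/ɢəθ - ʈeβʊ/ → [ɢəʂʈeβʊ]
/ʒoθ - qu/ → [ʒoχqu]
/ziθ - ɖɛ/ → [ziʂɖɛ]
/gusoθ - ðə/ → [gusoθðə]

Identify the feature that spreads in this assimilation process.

Underlying /θ/ is realised as [ʂ] next to /ʈ/; /ʈ/ itself does not change.
The change dental → retroflex matches the place of the following /ʈ/, identifying this as place assimilation.
The other alternating forms pattern the same way: /θ/ → [χ] before /q/ (dental → uvular, matching uvular); /θ/ → [ʂ] before /ɖ/ (dental → retroflex, matching retroflex) — only place changes, and always toward the following segment.
No alternation appears in [gusoθðə]: there the adjacent consonants already agree in place (/θ/ and /ð/ are both dental), so this form is consistent with the same rule.

place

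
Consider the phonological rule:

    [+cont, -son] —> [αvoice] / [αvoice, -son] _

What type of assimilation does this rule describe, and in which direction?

The rule copies [voice] from the environment onto the target, so the assimilating feature is voicing.
The conditioning segment sits to the left of the focus bar, meaning the trigger precedes the segment that changes — progressive assimilation.

progressive voicing assimilation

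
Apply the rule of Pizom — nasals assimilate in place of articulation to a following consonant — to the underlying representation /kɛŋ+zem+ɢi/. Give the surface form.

[kɛnzeɴɢi]

/ŋ/ is a voiced velar nasal. The following trigger /z/ is alveolar, so /ŋ/ must become alveolar as well.
The voiced alveolar nasal is [n], so /ŋ/ → [n].
At the second juncture, /m/ likewise becomes [ɴ] adjacent to /ɢ/.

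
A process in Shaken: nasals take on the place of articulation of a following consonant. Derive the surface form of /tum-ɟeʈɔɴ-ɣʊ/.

The rule targets /m/ (voiced bilabial nasal), which sits before the trigger /ɟ/ (palatal).
The voiced palatal nasal is [ɲ], so /m/ → [ɲ].
At the second juncture, /ɴ/ likewise becomes [ŋ] adjacent to /ɣ/.

[tuɲɟeʈɔŋɣʊ]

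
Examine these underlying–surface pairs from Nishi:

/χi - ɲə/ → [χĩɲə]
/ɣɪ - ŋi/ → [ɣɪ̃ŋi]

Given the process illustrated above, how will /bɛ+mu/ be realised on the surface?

[bɛ̃mu]

The data show regressive nasality assimilation (vowel nasalisation): /i/ → [ĩ] before /ɲ/; /ɪ/ → [ɪ̃] before /ŋ/ — a vowel is nasalised by an immediately following nasal consonant.
The vowel /ɛ/ is adjacent to the following nasal /m/, so it acquires [+nasal] and surfaces as [ɛ̃].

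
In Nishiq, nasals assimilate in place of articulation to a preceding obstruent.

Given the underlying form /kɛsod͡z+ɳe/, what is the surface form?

[kɛsod͡zne]

/ɳ/ is a voiced retroflex nasal. The preceding trigger /d͡z/ is alveolar, so /ɳ/ must become alveolar as well.
Changing only its place to alveolar gives [n] — the voiced alveolar nasal.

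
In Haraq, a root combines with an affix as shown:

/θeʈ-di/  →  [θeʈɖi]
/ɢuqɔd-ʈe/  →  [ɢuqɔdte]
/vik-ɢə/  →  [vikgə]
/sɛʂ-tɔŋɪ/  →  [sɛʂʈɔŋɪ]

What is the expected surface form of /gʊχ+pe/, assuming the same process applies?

[gʊχqe]

The data show progressive place assimilation: /d/ → [ɖ] after /ʈ/; /ʈ/ → [t] after /d/; /ɢ/ → [g] after /k/; /t/ → [ʈ] after /ʂ/. In each pair only place changes, matching the preceding consonant, while manner and voice stay constant.
The rule targets /p/ (voiceless bilabial stop), which sits after the trigger /χ/ (uvular).
The voiceless uvular stop is [q], so /p/ → [q].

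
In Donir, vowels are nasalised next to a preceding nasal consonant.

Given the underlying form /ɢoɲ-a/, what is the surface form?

The vowel /a/ is adjacent to the preceding nasal /ɲ/, so it acquires [+nasal] and surfaces as [ã].

[ɢoɲã]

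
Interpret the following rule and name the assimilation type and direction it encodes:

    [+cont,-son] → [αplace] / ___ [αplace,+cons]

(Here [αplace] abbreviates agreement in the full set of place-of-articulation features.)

The rule copies the place features (abbreviated [place]) from the environment onto the target, so the assimilating feature is place.
Since the environment is written after the underscore, the trigger follows the target; the direction is regressive.

regressive place assimilation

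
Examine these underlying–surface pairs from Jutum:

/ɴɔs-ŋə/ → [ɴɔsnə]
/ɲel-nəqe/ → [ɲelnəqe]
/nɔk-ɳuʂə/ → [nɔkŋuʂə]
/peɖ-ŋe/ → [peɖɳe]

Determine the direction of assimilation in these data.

progressive

Underlying /ŋ/ is realised as [n] next to /s/; /s/ itself does not change.
The change velar → alveolar matches the place of the preceding /s/, identifying this as place assimilation.
The same holds elsewhere in the data: /ɳ/ → [ŋ] after /k/ (retroflex → velar, matching velar); /ŋ/ → [ɳ] after /ɖ/ (velar → retroflex, matching retroflex) — only place changes, and always toward the preceding segment.
Nothing changes in [ɲelnəqe]: there the adjacent consonants already agree in place (/n/ and /l/ are both alveolar), so this form is consistent with the same rule.
Since the segment that changes follows the conditioning segment, the assimilation is progressive.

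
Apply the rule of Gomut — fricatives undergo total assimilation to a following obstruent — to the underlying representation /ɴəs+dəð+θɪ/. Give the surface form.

/s/ is the segment targeted by the rule; it sits immediately before /d/, so it assimilates completely and surfaces as [d].
The same rule applies at the second boundary: /ð/ → [θ] next to /θ/.

[ɴəddəθθɪ]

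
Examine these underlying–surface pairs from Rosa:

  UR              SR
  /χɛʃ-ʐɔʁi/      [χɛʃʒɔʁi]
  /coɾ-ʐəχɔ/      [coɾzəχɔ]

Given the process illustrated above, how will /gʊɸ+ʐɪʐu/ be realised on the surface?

[gʊɸβɪʐu]

The data show progressive place assimilation: /ʐ/ → [ʒ] after /ʃ/; /ʐ/ → [z] after /ɾ/. In each pair only place changes, matching the preceding consonant, while manner and voice stay constant.
/ʐ/ is a voiced retroflex fricative. The preceding trigger /ɸ/ is bilabial, so /ʐ/ must become bilabial as well.
A voiced bilabial fricative is [β], so the surface segment is [β].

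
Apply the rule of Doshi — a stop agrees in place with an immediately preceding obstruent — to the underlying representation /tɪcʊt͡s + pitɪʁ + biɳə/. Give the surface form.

[tɪcʊt͡stitɪʁɢiɳə]

The rule targets /p/ (voiceless bilabial stop), which sits after the trigger /t͡s/ (alveolar).
Changing only its place to alveolar gives [t] — the voiceless alveolar stop.
The same rule applies at the second boundary: /b/ → [ɢ] next to /ʁ/.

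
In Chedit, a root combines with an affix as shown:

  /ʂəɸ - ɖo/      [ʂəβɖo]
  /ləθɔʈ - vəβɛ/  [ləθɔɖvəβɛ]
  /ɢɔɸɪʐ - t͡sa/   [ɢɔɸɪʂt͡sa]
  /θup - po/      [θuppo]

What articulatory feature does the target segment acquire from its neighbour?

voicing

Comparing underlying and surface forms, /ɸ/ → [β] is the alternation; the neighbouring /ɖ/ is constant.
The change voiceless → voiced matches the voicing of the following /ɖ/, identifying this as voicing assimilation.
The same holds elsewhere in the data: /ʈ/ → [ɖ] before /v/ (voiceless → voiced, matching voiced); /ʐ/ → [ʂ] before /t͡s/ (voiced → voiceless, matching voiceless) — only voicing changes, and always toward the following segment.
No alternation appears in [θuppo]: there the adjacent consonants already agree in voicing (/p/ and /p/ are both voiceless), so this form is consistent with the same rule.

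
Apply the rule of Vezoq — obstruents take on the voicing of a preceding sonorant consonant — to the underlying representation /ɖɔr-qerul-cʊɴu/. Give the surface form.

/q/ is a voiceless uvular stop. The preceding trigger /r/ is voiced, so /q/ must become voiced as well.
The voiced uvular stop is [ɢ], so /q/ → [ɢ].
At the second juncture, /c/ likewise becomes [ɟ] adjacent to /l/.

[ɖɔrɢerulɟʊɴu]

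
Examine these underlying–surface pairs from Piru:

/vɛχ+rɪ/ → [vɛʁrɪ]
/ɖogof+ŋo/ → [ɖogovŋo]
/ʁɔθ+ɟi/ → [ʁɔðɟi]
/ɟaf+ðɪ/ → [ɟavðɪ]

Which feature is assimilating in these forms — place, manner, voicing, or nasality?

voicing

The segment that alternates is /χ/, which surfaces as [ʁ] when adjacent to /r/.
/χ/ is voiceless while /r/ is voiced; the output [ʁ] is voiced, matching the trigger — so the feature that spreads is voicing.
The same holds elsewhere in the data: /f/ → [v] before /ŋ/ (voiceless → voiced, matching voiced); /θ/ → [ð] before /ɟ/ (voiceless → voiced, matching voiced); /f/ → [v] before /ð/ (voiceless → voiced, matching voiced) — only voicing changes, and always toward the following segment.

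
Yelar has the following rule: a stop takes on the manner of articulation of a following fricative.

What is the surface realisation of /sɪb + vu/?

[sɪβvu]

/b/ is a voiced bilabial stop. The following trigger /v/ is a fricative, so /b/ must become a fricative as well.
Changing only its manner to fricative gives [β] — the voiced bilabial fricative.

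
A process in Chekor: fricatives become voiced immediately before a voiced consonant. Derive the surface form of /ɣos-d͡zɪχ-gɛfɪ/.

[ɣozd͡zɪʁgɛfɪ]

The rule targets /s/ (voiceless alveolar fricative), which sits before the trigger /d͡z/ (voiced).
A voiced alveolar fricative is [z], so the surface segment is [z].
The same rule applies at the second boundary: /χ/ → [ʁ] next to /g/.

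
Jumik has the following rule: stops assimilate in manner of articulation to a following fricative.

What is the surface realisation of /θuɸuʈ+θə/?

[θuɸuʂθə]

/ʈ/ is a voiceless retroflex stop. The following trigger /θ/ is a fricative, so /ʈ/ must become a fricative as well.
A voiceless retroflex fricative is [ʂ], so the surface segment is [ʂ].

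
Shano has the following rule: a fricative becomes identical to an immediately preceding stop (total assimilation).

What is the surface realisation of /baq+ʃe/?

/ʃ/ is the segment targeted by the rule; it sits immediately after /q/, so it assimilates completely and surfaces as [q].

[baqqe]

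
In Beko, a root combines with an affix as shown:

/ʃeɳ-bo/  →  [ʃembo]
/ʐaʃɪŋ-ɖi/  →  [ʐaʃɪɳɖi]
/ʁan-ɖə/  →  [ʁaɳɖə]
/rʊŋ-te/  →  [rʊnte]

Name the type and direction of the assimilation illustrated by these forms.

The segment that alternates is /ɳ/, which surfaces as [m] when adjacent to /b/.
The change retroflex → bilabial matches the place of the following /b/, identifying this as place assimilation.
Manner and voice are unchanged, so the assimilation is partial, not total.
The same holds elsewhere in the data: /ŋ/ → [ɳ] before /ɖ/ (velar → retroflex, matching retroflex); /n/ → [ɳ] before /ɖ/ (alveolar → retroflex, matching retroflex); /ŋ/ → [n] before /t/ (velar → alveolar, matching alveolar) — only place changes, and always toward the following segment.
The trigger is the following segment, so the direction is regressive (anticipatory).

regressive place assimilation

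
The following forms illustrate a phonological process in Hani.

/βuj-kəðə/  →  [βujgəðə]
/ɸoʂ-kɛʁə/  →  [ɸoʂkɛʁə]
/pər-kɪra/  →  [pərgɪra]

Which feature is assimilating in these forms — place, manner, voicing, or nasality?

voicing

Underlying /k/ is realised as [g] next to /j/; /j/ itself does not change.
/k/ is voiceless while /j/ is voiced; the output [g] is voiced, matching the trigger — so the feature that spreads is voicing.
Checking the remaining alternation: /k/ → [g] after /r/ (voiceless → voiced, matching voiced) — only voicing changes, and always toward the preceding segment.
No alternation appears in [ɸoʂkɛʁə]: there the adjacent consonants already agree in voicing (/k/ and /ʂ/ are both voiceless), so this form is consistent with the same rule.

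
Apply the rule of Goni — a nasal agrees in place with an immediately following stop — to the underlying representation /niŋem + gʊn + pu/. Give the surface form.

[niŋeŋgʊmpu]

/m/ is a voiced bilabial nasal. The following trigger /g/ is velar, so /m/ must become velar as well.
Changing only its place to velar gives [ŋ] — the voiced velar nasal.
The same rule applies at the second boundary: /n/ → [m] next to /p/.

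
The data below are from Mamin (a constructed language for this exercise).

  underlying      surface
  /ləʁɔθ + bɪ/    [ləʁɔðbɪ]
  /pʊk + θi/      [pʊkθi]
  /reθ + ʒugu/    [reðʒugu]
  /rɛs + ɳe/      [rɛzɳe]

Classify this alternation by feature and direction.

Comparing underlying and surface forms, /θ/ → [ð] is the alternation; the neighbouring /b/ is constant.
The change voiceless → voiced matches the voicing of the following /b/, identifying this as voicing assimilation.
Place and manner are unchanged, so the assimilation is partial, not total.
Checking the remaining alternations: /θ/ → [ð] before /ʒ/ (voiceless → voiced, matching voiced); /s/ → [z] before /ɳ/ (voiceless → voiced, matching voiced) — only voicing changes, and always toward the following segment.
No alternation appears in [pʊkθi]: there the adjacent consonants already agree in voicing (/k/ and /θ/ are both voiceless), so this form is consistent with the same rule.
The trigger is the following segment, so the direction is regressive (anticipatory).

regressive voicing assimilation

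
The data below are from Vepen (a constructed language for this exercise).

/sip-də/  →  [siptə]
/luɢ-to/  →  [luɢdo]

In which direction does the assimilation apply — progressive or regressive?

Underlying /d/ is realised as [t] next to /p/; /p/ itself does not change.
/d/ is voiced while /p/ is voiceless; the output [t] is voiceless, matching the trigger — so the feature that spreads is voicing.
The other alternating form patterns the same way: /t/ → [d] after /ɢ/ (voiceless → voiced, matching voiced) — only voicing changes, and always toward the preceding segment.
The trigger is the preceding segment, so the direction is progressive (perseverative).

progressive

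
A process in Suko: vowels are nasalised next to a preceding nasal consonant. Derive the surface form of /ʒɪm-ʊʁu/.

[ʒɪmʊ̃ʁu]

The vowel /ʊ/ is adjacent to the preceding nasal /m/, so it acquires [+nasal] and surfaces as [ʊ̃].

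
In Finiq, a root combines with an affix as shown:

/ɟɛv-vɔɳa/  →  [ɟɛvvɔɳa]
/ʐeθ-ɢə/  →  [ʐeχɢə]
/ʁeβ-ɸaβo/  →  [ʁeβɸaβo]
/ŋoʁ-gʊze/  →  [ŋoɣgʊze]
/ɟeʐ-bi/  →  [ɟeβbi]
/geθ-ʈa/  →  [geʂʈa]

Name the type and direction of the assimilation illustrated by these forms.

Comparing underlying and surface forms, /θ/ → [χ] is the alternation; the neighbouring /ɢ/ is constant.
/θ/ is dental while /ɢ/ is uvular; the output [χ] is uvular, matching the trigger — so the feature that spreads is place.
Manner and voice are unchanged, so the assimilation is partial, not total.
The other alternating forms pattern the same way: /ʁ/ → [ɣ] before /g/ (uvular → velar, matching velar); /ʐ/ → [β] before /b/ (retroflex → bilabial, matching bilabial); /θ/ → [ʂ] before /ʈ/ (dental → retroflex, matching retroflex) — only place changes, and always toward the following segment.
No alternation appears in [ɟɛvvɔɳa], [ʁeβɸaβo]: there the adjacent consonants already agree in place (/v/ and /v/ are both labiodental; /β/ and /ɸ/ are both bilabial), so these forms are consistent with the same rule.
The trigger is the following segment, so the direction is regressive (anticipatory).

regressive place assimilation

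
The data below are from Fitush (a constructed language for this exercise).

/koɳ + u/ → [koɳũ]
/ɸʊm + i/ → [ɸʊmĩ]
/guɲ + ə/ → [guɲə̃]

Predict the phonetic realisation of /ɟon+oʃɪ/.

The data show progressive nasality assimilation (vowel nasalisation): /u/ → [ũ] after /ɳ/; /i/ → [ĩ] after /m/; /ə/ → [ə̃] after /ɲ/ — a vowel is nasalised by an immediately preceding nasal consonant.
/o/ sits next to the nasal /n/ and is therefore nasalised to [õ].

[ɟonõʃɪ]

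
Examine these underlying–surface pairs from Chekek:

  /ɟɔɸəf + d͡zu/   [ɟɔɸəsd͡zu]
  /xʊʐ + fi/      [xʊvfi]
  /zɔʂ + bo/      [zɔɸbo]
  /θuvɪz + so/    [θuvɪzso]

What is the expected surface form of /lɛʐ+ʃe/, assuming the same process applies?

The data show regressive place assimilation: /f/ → [s] before /d͡z/; /ʐ/ → [v] before /f/; /ʂ/ → [ɸ] before /b/. In each pair only place changes, matching the following consonant, while manner and voice stay constant.
Nothing changes in [θuvɪzso]: there the adjacent consonants already agree in place (/z/ and /s/ are both alveolar), so this form is consistent with the same rule.
/ʐ/ is a voiced retroflex fricative. The following trigger /ʃ/ is postalveolar, so /ʐ/ must become postalveolar as well.
The voiced postalveolar fricative is [ʒ], so /ʐ/ → [ʒ].

[lɛʒʃe]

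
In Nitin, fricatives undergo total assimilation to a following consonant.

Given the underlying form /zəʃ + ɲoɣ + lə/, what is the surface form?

/ʃ/ is the segment targeted by the rule; it sits immediately before /ɲ/, so it assimilates completely and surfaces as [ɲ].
At the second juncture, /ɣ/ likewise becomes [l] adjacent to /l/.

[zəɲɲollə]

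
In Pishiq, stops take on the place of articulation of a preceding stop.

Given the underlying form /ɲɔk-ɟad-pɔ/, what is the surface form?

/ɟ/ is a voiced palatal stop. The preceding trigger /k/ is velar, so /ɟ/ must become velar as well.
The voiced velar stop is [g], so /ɟ/ → [g].
At the second juncture, /p/ likewise becomes [t] adjacent to /d/.

[ɲɔkgadtɔ]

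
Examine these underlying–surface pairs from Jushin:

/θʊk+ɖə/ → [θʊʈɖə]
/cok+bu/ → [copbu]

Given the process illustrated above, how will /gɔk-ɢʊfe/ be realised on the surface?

[gɔqɢʊfe]

The data show regressive place assimilation: /k/ → [ʈ] before /ɖ/; /k/ → [p] before /b/. In each pair only place changes, matching the following consonant, while manner and voice stay constant.
/k/ is a voiceless velar stop. The following trigger /ɢ/ is uvular, so /k/ must become uvular as well.
A voiceless uvular stop is [q], so the surface segment is [q].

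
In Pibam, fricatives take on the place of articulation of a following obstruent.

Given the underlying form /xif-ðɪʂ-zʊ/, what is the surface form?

[xiθðɪszʊ]

/f/ is a voiceless labiodental fricative. The following trigger /ð/ is dental, so /f/ must become dental as well.
The voiceless dental fricative is [θ], so /f/ → [θ].
The same rule applies at the second boundary: /ʂ/ → [s] next to /z/.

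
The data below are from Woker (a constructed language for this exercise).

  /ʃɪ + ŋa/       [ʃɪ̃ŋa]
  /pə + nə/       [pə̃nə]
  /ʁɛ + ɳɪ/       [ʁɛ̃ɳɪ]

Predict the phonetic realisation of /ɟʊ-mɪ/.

[ɟʊ̃mɪ]

The data show regressive nasality assimilation (vowel nasalisation): /ɪ/ → [ɪ̃] before /ŋ/; /ə/ → [ə̃] before /n/; /ɛ/ → [ɛ̃] before /ɳ/ — a vowel is nasalised by an immediately following nasal consonant.
The vowel /ʊ/ is adjacent to the following nasal /m/, so it acquires [+nasal] and surfaces as [ʊ̃].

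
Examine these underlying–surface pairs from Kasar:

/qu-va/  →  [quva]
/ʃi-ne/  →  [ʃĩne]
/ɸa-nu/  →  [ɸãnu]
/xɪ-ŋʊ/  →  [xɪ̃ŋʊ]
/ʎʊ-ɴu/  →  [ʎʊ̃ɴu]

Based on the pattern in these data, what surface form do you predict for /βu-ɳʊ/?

The data show regressive nasality assimilation (vowel nasalisation): /i/ → [ĩ] before /n/; /a/ → [ã] before /n/; /ɪ/ → [ɪ̃] before /ŋ/; /ʊ/ → [ʊ̃] before /ɴ/ — a vowel is nasalised by an immediately following nasal consonant.
No change occurs in [quva] because the vowel at the boundary is adjacent to an oral consonant, not a nasal (/u/ next to /v/).
The vowel /u/ is adjacent to the following nasal /ɳ/, so it acquires [+nasal] and surfaces as [ũ].

[βũɳʊ]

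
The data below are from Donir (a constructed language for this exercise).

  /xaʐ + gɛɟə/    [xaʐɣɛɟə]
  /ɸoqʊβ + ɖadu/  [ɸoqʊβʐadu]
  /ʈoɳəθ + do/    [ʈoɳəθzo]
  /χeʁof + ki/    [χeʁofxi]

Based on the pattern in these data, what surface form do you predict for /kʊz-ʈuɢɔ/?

[kʊzʂuɢɔ]

The data show progressive manner assimilation: /g/ → [ɣ] after /ʐ/; /ɖ/ → [ʐ] after /β/; /d/ → [z] after /θ/; /k/ → [x] after /f/. In each pair only manner changes, matching the preceding consonant, while place and voice stay constant.
The rule targets /ʈ/ (voiceless retroflex stop), which sits after the trigger /z/ (fricative).
A voiceless retroflex fricative is [ʂ], so the surface segment is [ʂ].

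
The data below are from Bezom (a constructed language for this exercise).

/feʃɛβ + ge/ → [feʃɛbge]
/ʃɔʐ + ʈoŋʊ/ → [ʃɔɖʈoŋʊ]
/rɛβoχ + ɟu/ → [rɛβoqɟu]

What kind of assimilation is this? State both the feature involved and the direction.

Comparing underlying and surface forms, /β/ → [b] is the alternation; the neighbouring /g/ is constant.
The change fricative → stop matches the manner of the following /g/, identifying this as manner assimilation.
Place and voice are unchanged, so the assimilation is partial, not total.
The other alternating forms pattern the same way: /ʐ/ → [ɖ] before /ʈ/ (fricative → stop, matching a stop); /χ/ → [q] before /ɟ/ (fricative → stop, matching a stop) — only manner changes, and always toward the following segment.
Since the segment that changes precedes the conditioning segment, the assimilation is regressive.

regressive manner assimilation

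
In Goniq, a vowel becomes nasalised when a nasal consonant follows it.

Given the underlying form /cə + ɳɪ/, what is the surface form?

[cə̃ɳɪ]

The vowel /ə/ is adjacent to the following nasal /ɳ/, so it acquires [+nasal] and surfaces as [ə̃].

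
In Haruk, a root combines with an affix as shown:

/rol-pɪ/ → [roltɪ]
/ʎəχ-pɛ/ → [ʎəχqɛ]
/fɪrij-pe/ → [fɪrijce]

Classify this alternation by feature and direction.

Comparing underlying and surface forms, /p/ → [t] is the alternation; the neighbouring /l/ is constant.
/p/ is bilabial while /l/ is alveolar; the output [t] is alveolar, matching the trigger — so the feature that spreads is place.
Manner and voice are unchanged, so the assimilation is partial, not total.
The same holds elsewhere in the data: /p/ → [q] after /χ/ (bilabial → uvular, matching uvular); /p/ → [c] after /j/ (bilabial → palatal, matching palatal) — only place changes, and always toward the preceding segment.
The trigger is the preceding segment, so the direction is progressive (perseverative).

progressive place assimilation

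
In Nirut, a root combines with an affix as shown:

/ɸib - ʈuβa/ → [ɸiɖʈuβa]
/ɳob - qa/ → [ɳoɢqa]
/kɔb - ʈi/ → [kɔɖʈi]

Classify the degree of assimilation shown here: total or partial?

Underlying /b/ is realised as [ɖ] next to /ʈ/; /ʈ/ itself does not change.
The change bilabial → retroflex matches the place of the following /ʈ/, identifying this as place assimilation.
Manner and voice are unchanged, so the assimilation is partial, not total.
The same holds elsewhere in the data: /b/ → [ɢ] before /q/ (bilabial → uvular, matching uvular) — only place changes, and always toward the following segment.

partial assimilation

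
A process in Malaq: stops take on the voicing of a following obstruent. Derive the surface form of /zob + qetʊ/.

The rule targets /b/ (voiced bilabial stop), which sits before the trigger /q/ (voiceless).
The voiceless bilabial stop is [p], so /b/ → [p].

[zopqetʊ]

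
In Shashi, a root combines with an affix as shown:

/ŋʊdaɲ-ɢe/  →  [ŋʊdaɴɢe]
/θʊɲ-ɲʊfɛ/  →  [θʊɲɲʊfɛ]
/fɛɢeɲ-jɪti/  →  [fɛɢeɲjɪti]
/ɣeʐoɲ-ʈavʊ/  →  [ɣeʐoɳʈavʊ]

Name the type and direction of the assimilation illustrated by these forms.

Underlying /ɲ/ is realised as [ɴ] next to /ɢ/; /ɢ/ itself does not change.
/ɲ/ is palatal while /ɢ/ is uvular; the output [ɴ] is uvular, matching the trigger — so the feature that spreads is place.
Manner and voice are unchanged, so the assimilation is partial, not total.
The other alternating form patterns the same way: /ɲ/ → [ɳ] before /ʈ/ (palatal → retroflex, matching retroflex) — only place changes, and always toward the following segment.
Nothing changes in [θʊɲɲʊfɛ], [fɛɢeɲjɪti]: there the adjacent consonants already agree in place (/ɲ/ and /ɲ/ are both palatal; /ɲ/ and /j/ are both palatal), so these forms are consistent with the same rule.
Since the segment that changes precedes the conditioning segment, the assimilation is regressive.

regressive place assimilation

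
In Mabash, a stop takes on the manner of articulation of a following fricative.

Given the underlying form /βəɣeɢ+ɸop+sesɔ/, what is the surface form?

The rule targets /ɢ/ (voiced uvular stop), which sits before the trigger /ɸ/ (fricative).
The voiced uvular fricative is [ʁ], so /ɢ/ → [ʁ].
At the second juncture, /p/ likewise becomes [ɸ] adjacent to /s/.

[βəɣeʁɸoɸsesɔ]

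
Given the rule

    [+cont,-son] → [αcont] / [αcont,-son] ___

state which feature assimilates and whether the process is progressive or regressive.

progressive manner assimilation

The shared variable α links the value of [cont] on the target to that of the neighbouring obstruent. [cont] distinguishes stops from fricatives — a manner-of-articulation feature — so this is manner assimilation.
The conditioning segment sits to the left of the focus bar, meaning the trigger precedes the segment that changes — progressive assimilation.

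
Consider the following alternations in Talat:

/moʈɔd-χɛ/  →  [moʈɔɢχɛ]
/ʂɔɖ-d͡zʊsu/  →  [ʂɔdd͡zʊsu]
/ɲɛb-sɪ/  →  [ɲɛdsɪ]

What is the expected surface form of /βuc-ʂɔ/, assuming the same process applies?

[βuʈʂɔ]

The data show regressive place assimilation: /d/ → [ɢ] before /χ/; /ɖ/ → [d] before /d͡z/; /b/ → [d] before /s/. In each pair only place changes, matching the following consonant, while manner and voice stay constant.
The rule targets /c/ (voiceless palatal stop), which sits before the trigger /ʂ/ (retroflex).
The voiceless retroflex stop is [ʈ], so /c/ → [ʈ].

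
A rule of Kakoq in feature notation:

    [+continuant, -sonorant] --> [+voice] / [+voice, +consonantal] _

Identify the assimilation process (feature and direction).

progressive voicing assimilation

The target ([+continuant, -sonorant], fricatives) acquires [+voice] next to a voiced consonant ([+voice, +consonantal]) — it takes on the voicing of its neighbour, so the feature that spreads is voicing.
The conditioning segment sits to the left of the focus bar, meaning the trigger precedes the segment that changes — progressive assimilation.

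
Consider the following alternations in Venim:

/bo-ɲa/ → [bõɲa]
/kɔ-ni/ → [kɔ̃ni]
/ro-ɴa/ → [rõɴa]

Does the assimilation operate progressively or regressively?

The vowel /o/ surfaces as nasalised [õ] next to the following nasal /ɲ/ — it has acquired the [+nasal] feature of its neighbour.
Likewise in the remaining data: /ɔ/ → [ɔ̃] before /n/; /o/ → [õ] before /ɴ/ — each time a vowel is nasalised next to a following nasal.
Because the conditioning nasal is to the right of the vowel that changes, the process is regressive (anticipatory).

regressive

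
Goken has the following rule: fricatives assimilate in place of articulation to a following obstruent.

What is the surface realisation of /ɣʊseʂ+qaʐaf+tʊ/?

The rule targets /ʂ/ (voiceless retroflex fricative), which sits before the trigger /q/ (uvular).
The voiceless uvular fricative is [χ], so /ʂ/ → [χ].
The same rule applies at the second boundary: /f/ → [s] next to /t/.

[ɣʊseχqaʐastʊ]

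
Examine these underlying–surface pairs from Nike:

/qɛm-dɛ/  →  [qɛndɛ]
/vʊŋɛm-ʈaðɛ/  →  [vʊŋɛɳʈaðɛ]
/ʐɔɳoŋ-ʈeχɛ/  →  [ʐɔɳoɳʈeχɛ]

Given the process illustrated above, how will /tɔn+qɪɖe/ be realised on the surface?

The data show regressive place assimilation: /m/ → [n] before /d/; /m/ → [ɳ] before /ʈ/; /ŋ/ → [ɳ] before /ʈ/. In each pair only place changes, matching the following consonant, while manner and voice stay constant.
/n/ is a voiced alveolar nasal. The following trigger /q/ is uvular, so /n/ must become uvular as well.
The voiced uvular nasal is [ɴ], so /n/ → [ɴ].

[tɔɴqɪɖe]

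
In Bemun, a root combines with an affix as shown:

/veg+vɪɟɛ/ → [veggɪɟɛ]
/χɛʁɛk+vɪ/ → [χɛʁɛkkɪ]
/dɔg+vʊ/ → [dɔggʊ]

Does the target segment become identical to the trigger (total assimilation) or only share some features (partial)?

The segment that alternates is /v/, which surfaces as [g] when adjacent to /g/.
The output [g] is identical to the trigger /g/ — every feature (place, manner, voicing) has been copied — so this is total assimilation.
The remaining alternation confirms this: /v/ → [k] after /k/ — in each case the output is a copy of the preceding consonant.

total assimilation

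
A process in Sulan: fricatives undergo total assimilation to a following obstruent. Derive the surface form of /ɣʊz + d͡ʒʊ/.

[ɣʊd͡ʒd͡ʒʊ]

/z/ is the segment targeted by the rule; it sits immediately before /d͡ʒ/, so it assimilates completely and surfaces as [d͡ʒ].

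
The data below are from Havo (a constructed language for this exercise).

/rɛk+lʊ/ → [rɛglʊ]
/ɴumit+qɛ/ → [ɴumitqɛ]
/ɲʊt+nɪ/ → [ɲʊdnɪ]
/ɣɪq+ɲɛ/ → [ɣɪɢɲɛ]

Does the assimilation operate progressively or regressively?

regressive

Comparing underlying and surface forms, /k/ → [g] is the alternation; the neighbouring /l/ is constant.
/k/ is voiceless while /l/ is voiced; the output [g] is voiced, matching the trigger — so the feature that spreads is voicing.
The same holds elsewhere in the data: /t/ → [d] before /n/ (voiceless → voiced, matching voiced); /q/ → [ɢ] before /ɲ/ (voiceless → voiced, matching voiced) — only voicing changes, and always toward the following segment.
No alternation appears in [ɴumitqɛ]: there the adjacent consonants already agree in voicing (/t/ and /q/ are both voiceless), so this form is consistent with the same rule.
The trigger is the following segment, so the direction is regressive (anticipatory).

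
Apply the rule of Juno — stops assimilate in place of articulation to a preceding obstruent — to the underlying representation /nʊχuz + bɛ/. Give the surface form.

/b/ is a voiced bilabial stop. The preceding trigger /z/ is alveolar, so /b/ must become alveolar as well.
The voiced alveolar stop is [d], so /b/ → [d].

[nʊχuzdɛ]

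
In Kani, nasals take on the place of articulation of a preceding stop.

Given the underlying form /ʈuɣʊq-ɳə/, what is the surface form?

[ʈuɣʊqɴə]

The rule targets /ɳ/ (voiced retroflex nasal), which sits after the trigger /q/ (uvular).
The voiced uvular nasal is [ɴ], so /ɳ/ → [ɴ].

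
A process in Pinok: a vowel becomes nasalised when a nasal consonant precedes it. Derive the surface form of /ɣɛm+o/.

/o/ sits next to the nasal /m/ and is therefore nasalised to [õ].

[ɣɛmõ]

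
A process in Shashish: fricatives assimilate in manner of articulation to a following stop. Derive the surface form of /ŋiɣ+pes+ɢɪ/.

[ŋigpetɢɪ]

/ɣ/ is a voiced velar fricative. The following trigger /p/ is a stop, so /ɣ/ must become a stop as well.
The voiced velar stop is [g], so /ɣ/ → [g].
At the second juncture, /s/ likewise becomes [t] adjacent to /ɢ/.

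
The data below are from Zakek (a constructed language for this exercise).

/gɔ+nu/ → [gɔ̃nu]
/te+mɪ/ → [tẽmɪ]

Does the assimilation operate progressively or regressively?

The vowel /ɔ/ surfaces as nasalised [ɔ̃] next to the following nasal /n/ — it has acquired the [+nasal] feature of its neighbour.
Likewise in the remaining data: /e/ → [ẽ] before /m/ — each time a vowel is nasalised next to a following nasal.
Because the conditioning nasal is to the right of the vowel that changes, the process is regressive (anticipatory).

regressive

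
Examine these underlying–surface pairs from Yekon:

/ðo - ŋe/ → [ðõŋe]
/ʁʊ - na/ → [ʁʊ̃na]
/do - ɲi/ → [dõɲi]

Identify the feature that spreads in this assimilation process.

nasality

The vowel /o/ surfaces as nasalised [õ] next to the following nasal /ŋ/ — it has acquired the [+nasal] feature of its neighbour.
The other forms show the same pattern: /ʊ/ → [ʊ̃] before /n/; /o/ → [õ] before /ɲ/ — each time a vowel is nasalised next to a following nasal.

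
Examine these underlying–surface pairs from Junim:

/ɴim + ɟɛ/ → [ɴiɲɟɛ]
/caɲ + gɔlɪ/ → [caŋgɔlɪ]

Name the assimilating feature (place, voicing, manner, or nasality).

place

The segment that alternates is /m/, which surfaces as [ɲ] when adjacent to /ɟ/.
/m/ is bilabial while /ɟ/ is palatal; the output [ɲ] is palatal, matching the trigger — so the feature that spreads is place.
The other alternating form patterns the same way: /ɲ/ → [ŋ] before /g/ (palatal → velar, matching velar) — only place changes, and always toward the following segment.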